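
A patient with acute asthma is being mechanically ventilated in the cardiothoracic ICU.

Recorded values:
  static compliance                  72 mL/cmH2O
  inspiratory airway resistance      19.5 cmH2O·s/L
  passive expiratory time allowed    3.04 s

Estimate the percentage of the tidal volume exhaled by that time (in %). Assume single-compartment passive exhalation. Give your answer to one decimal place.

τ = R × C = 19.5 × 72 mL/cmH2O = 19.5 × 0.072 L/cmH2O = 1.404 s.
Passive exhalation: V(t)/V₀ = e^(−t/τ) = e^(−3.04/1.404) = 0.1147.
Fraction exhaled = 1 − 0.1147 = 0.8853 → 88.53%.

88.5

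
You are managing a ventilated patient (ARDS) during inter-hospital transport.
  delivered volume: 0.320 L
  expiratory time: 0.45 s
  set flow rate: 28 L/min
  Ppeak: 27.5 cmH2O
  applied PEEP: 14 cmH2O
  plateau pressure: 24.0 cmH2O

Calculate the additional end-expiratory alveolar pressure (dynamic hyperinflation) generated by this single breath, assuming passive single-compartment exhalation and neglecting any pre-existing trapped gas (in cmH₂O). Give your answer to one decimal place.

1.5

Flow: 28 L/min ÷ 60 = 0.4667 L/s.
R = (PIP − Pplat)/V̇ = (27.5 − 24.0) / 0.4667 = 3.5/0.4667 = 7.499 cmH2O·s/L.
C = Vt/(Pplat − PEEP) = 320.0 / (24.0 − 14) = 320.0/10.0 = 32.0 mL/cmH2O.
τ = R × C = 7.499 × 0.032 L/cmH2O = 0.24 s.
Fraction remaining = e^(−Te/τ) = e^(−0.45/0.24) = 0.1534; trapped volume = 320.0 × 0.1534 = 49.088 mL.
Additional alveolar pressure from trapping ≈ V_trapped / C = 49.088 / 32.0 = 1.534 cmH2O.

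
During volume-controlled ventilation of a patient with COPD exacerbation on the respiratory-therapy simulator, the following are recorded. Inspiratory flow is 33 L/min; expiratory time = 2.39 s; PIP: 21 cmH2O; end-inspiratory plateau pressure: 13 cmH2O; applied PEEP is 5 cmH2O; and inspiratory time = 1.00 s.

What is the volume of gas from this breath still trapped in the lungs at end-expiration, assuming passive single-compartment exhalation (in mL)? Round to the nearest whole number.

Flow: 33 L/min ÷ 60 = 0.55 L/s.
Vt = flow × Ti = 0.55 L/s × 1.00 s × 1000 mL/L = 550.0 mL.
R = (PIP − Pplat)/V̇ = (21 − 13) / 0.55 = 8.0/0.55 = 14.545 cmH2O·s/L.
C = Vt/(Pplat − PEEP) = 550.0 / (13 − 5) = 550.0/8.0 = 68.75 mL/cmH2O.
τ = R × C = 14.545 × 0.06875 L/cmH2O = 1.0 s.
Fraction remaining = e^(−Te/τ) = e^(−2.39/1.0) = 0.09163.
Trapped volume = 550.0 × 0.09163 = 50.397 mL.

50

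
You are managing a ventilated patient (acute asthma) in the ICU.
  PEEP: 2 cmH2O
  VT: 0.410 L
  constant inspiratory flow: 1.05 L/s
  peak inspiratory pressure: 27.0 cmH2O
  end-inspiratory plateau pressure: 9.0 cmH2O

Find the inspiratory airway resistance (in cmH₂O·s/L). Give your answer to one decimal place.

17.1

Raw = (PIP − Pplat) / flow = (27.0 − 9.0) / 1.05 = 18.0 / 1.05 = 17.143 cmH2O·s/L.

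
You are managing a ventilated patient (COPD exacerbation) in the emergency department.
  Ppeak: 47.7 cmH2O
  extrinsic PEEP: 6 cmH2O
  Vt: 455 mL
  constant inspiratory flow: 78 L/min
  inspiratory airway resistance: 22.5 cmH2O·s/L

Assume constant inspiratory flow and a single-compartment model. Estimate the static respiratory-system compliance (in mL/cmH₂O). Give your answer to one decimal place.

Flow: 78 L/min ÷ 60 = 1.3 L/s.
Equation of motion (constant flow): PIP = Vt/C + R·V̇ + PEEP.
Vt/C = PIP − R·V̇ − PEEP = 47.7 − 22.5×1.3 − 6 = 47.7 − 29.25 − 6 = 12.45 cmH2O.
C = Vt / 12.45 = 455 / 12.45 = 36.546 mL/cmH2O.

36.5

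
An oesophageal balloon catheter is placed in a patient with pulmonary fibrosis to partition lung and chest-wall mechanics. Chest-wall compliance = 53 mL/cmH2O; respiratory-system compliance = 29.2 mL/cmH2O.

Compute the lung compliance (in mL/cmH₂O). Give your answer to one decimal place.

65.0

1/CL = 1/Crs − 1/Ccw.
1/CL = 1/29.2 − 1/53 = 0.01538.
CL = 65.02 mL/cmH2O.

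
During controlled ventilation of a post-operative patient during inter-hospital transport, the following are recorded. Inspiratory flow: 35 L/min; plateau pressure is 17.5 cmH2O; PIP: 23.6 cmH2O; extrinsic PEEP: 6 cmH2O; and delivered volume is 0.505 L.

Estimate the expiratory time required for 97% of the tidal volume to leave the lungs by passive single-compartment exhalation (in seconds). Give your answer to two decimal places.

Flow: 35 L/min ÷ 60 = 0.5833 L/s.
R = (PIP − Pplat)/V̇ = (23.6 − 17.5) / 0.5833 = 6.1/0.5833 = 10.458 cmH2O·s/L.
C = Vt/(Pplat − PEEP) = 505.0 / (17.5 − 6) = 505.0/11.5 = 43.913 mL/cmH2O.
τ = R × C = 10.458 × 0.04391 L/cmH2O = 0.4592 s.
t = −τ·ln(1 − 0.97) = −0.4592·ln(0.03) = 1.61 s.

1.61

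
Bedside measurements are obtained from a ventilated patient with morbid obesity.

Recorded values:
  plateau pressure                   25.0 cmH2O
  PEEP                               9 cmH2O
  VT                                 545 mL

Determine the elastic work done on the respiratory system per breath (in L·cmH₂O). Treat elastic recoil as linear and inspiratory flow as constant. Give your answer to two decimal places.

Elastic work ≈ ½ × (Pplat − PEEP) × Vt = 0.5 × (25.0 − 9) × 0.545 L = 0.5 × 16.0 × 0.545 = 4.36 L·cmH2O.

4.36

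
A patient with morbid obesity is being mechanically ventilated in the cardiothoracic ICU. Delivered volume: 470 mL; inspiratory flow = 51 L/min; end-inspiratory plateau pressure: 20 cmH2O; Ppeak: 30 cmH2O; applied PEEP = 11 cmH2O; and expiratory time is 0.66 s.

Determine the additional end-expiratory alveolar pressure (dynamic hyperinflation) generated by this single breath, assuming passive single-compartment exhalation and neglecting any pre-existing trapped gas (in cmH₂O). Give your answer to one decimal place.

3.1

Flow: 51 L/min ÷ 60 = 0.85 L/s.
R = (PIP − Pplat)/V̇ = (30 − 20) / 0.85 = 10.0/0.85 = 11.765 cmH2O·s/L.
C = Vt/(Pplat − PEEP) = 470.0 / (20 − 11) = 470.0/9.0 = 52.222 mL/cmH2O.
τ = R × C = 11.765 × 0.05222 L/cmH2O = 0.6144 s.
Fraction remaining = e^(−Te/τ) = e^(−0.66/0.6144) = 0.3416; trapped volume = 470.0 × 0.3416 = 160.55 mL.
Additional alveolar pressure from trapping ≈ V_trapped / C = 160.55 / 52.222 = 3.074 cmH2O.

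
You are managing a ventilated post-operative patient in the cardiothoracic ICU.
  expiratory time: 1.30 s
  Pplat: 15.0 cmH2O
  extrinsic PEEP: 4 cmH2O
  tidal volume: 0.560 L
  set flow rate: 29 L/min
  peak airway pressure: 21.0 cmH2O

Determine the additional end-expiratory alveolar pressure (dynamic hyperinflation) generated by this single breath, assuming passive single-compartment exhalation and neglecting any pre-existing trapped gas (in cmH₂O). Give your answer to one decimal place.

Flow: 29 L/min ÷ 60 = 0.4833 L/s.
R = (PIP − Pplat)/V̇ = (21.0 − 15.0) / 0.4833 = 6.0/0.4833 = 12.415 cmH2O·s/L.
C = Vt/(Pplat − PEEP) = 560.0 / (15.0 − 4) = 560.0/11.0 = 50.909 mL/cmH2O.
τ = R × C = 12.415 × 0.05091 L/cmH2O = 0.632 s.
Fraction remaining = e^(−Te/τ) = e^(−1.30/0.632) = 0.1278; trapped volume = 560.0 × 0.1278 = 71.568 mL.
Additional alveolar pressure from trapping ≈ V_trapped / C = 71.568 / 50.909 = 1.406 cmH2O.

1.4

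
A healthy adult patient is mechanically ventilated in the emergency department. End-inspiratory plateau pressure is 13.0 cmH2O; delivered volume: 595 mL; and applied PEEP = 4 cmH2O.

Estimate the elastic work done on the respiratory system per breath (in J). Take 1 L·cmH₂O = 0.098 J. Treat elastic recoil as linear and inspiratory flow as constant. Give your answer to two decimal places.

0.26

Elastic work ≈ ½ × (Pplat − PEEP) × Vt = 0.5 × (13.0 − 4) × 0.595 L = 0.5 × 9.0 × 0.595 = 2.678 L·cmH2O.
× 0.098 J/(L·cmH2O) → 0.2624 J.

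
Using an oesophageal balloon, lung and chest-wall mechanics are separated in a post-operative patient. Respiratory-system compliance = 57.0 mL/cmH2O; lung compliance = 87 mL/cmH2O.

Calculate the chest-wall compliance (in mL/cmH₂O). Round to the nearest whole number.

165

1/Ccw = 1/Crs − 1/CL.
1/Ccw = 1/57.0 − 1/87 = 0.00605.
Ccw = 165.29 mL/cmH2O.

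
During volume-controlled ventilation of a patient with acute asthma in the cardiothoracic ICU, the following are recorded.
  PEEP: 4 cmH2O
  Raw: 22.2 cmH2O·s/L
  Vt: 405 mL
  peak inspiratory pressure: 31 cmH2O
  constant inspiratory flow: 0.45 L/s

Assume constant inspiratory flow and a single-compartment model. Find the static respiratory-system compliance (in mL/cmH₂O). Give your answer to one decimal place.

23.8

Equation of motion (constant flow): PIP = Vt/C + R·V̇ + PEEP.
Vt/C = PIP − R·V̇ − PEEP = 31 − 22.2×0.45 − 4 = 31 − 9.99 − 4 = 17.01 cmH2O.
C = Vt / 17.01 = 405 / 17.01 = 23.81 mL/cmH2O.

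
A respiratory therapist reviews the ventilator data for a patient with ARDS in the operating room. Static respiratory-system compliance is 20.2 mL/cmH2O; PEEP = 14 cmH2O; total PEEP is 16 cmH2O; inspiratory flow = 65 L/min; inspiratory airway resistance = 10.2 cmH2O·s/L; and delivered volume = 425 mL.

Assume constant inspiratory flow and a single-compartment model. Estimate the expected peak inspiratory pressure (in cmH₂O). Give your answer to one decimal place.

Flow: 65 L/min ÷ 60 = 1.0833 L/s.
Total PEEP = 16 cmH2O (set 14 + intrinsic 2); this is the baseline alveolar pressure.
Equation of motion (constant flow): PIP = Vt/C + R·V̇ + PEEP.
PIP = 425/20.2 + 10.2×1.0833 + 16 = 21.04 + 11.05 + 16 = 48.09 cmH2O.

48.1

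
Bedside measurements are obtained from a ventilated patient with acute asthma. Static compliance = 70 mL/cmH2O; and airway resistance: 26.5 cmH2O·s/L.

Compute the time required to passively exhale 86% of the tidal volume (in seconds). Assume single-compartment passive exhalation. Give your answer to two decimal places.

τ = R × C = 26.5 × 70 mL/cmH2O = 26.5 × 0.070 L/cmH2O = 1.855 s.
Exhaled fraction f = 1 − e^(−t/τ) → t = −τ·ln(1 − f) = −1.855·ln(0.14) = 3.647 s.

3.65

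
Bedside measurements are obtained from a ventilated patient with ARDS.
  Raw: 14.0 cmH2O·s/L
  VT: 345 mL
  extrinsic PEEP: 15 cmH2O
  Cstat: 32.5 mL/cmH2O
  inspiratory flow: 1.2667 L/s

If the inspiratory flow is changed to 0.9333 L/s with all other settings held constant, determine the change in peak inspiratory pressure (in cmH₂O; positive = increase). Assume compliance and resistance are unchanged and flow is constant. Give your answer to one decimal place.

PIP = Vt/C + R·V̇ + PEEP (constant-flow equation of motion).
Only the resistive term changes: ΔPIP = R × ΔV̇ = 14.0 × (0.9333 − 1.2667) = 14.0 × -0.3334 = -4.668 cmH2O.

-4.7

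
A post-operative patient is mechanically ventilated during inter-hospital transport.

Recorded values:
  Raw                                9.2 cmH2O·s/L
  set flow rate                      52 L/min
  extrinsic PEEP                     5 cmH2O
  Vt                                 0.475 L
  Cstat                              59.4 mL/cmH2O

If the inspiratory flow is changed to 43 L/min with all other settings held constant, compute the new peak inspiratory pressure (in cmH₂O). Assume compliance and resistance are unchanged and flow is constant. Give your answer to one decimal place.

Flow: 52 L/min ÷ 60 = 0.8667 L/s.
New flow: 43 L/min ÷ 60 = 0.7167 L/s.
PIP = Vt/C + R·V̇ + PEEP (constant-flow equation of motion).
Only the resistive term changes: ΔPIP = R × ΔV̇ = 9.2 × (0.7167 − 0.8667) = 9.2 × -0.15 = -1.38 cmH2O.
Original PIP = 475/59.4 + 9.2×0.8667 + 5 = 20.97 cmH2O; new PIP = 20.97 + (-1.38) = 19.59 cmH2O.

19.6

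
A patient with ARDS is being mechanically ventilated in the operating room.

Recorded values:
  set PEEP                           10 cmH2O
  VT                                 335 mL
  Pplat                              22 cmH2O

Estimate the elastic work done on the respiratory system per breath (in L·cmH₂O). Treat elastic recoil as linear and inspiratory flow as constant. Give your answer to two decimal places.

Elastic work ≈ ½ × (Pplat − PEEP) × Vt = 0.5 × (22 − 10) × 0.335 L = 0.5 × 12.0 × 0.335 = 2.01 L·cmH2O.

2.01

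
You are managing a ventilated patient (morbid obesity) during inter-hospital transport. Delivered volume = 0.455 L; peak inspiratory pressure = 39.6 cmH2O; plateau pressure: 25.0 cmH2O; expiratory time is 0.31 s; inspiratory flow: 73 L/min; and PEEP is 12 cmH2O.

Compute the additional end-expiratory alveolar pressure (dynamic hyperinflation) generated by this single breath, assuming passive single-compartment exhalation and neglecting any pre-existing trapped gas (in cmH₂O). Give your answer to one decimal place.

6.2

Flow: 73 L/min ÷ 60 = 1.2167 L/s.
R = (PIP − Pplat)/V̇ = (39.6 − 25.0) / 1.2167 = 14.6/1.2167 = 12.0 cmH2O·s/L.
C = Vt/(Pplat − PEEP) = 455.0 / (25.0 − 12) = 455.0/13.0 = 35.0 mL/cmH2O.
τ = R × C = 12.0 × 0.035 L/cmH2O = 0.42 s.
Fraction remaining = e^(−Te/τ) = e^(−0.31/0.42) = 0.478; trapped volume = 455.0 × 0.478 = 217.49 mL.
Additional alveolar pressure from trapping ≈ V_trapped / C = 217.49 / 35.0 = 6.214 cmH2O.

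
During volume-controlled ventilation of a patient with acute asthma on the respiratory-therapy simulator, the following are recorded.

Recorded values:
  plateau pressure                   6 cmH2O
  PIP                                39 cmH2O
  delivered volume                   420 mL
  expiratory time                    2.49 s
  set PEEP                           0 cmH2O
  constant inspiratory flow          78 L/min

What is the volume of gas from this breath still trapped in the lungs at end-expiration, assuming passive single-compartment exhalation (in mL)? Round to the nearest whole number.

Flow: 78 L/min ÷ 60 = 1.3 L/s.
R = (PIP − Pplat)/V̇ = (39 − 6) / 1.3 = 33.0/1.3 = 25.385 cmH2O·s/L.
C = Vt/(Pplat − PEEP) = 420.0 / (6 − 0) = 420.0/6.0 = 70.0 mL/cmH2O.
τ = R × C = 25.385 × 0.07 L/cmH2O = 1.777 s.
Fraction remaining = e^(−Te/τ) = e^(−2.49/1.777) = 0.2463.
Trapped volume = 420.0 × 0.2463 = 103.45 mL.

103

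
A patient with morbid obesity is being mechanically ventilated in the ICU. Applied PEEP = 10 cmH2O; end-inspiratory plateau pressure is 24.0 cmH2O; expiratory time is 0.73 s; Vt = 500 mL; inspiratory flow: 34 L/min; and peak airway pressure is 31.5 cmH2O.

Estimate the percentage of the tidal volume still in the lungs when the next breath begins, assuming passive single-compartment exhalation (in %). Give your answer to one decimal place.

Flow: 34 L/min ÷ 60 = 0.5667 L/s.
R = (PIP − Pplat)/V̇ = (31.5 − 24.0) / 0.5667 = 7.5/0.5667 = 13.235 cmH2O·s/L.
C = Vt/(Pplat − PEEP) = 500.0 / (24.0 − 10) = 500.0/14.0 = 35.714 mL/cmH2O.
τ = R × C = 13.235 × 0.03571 L/cmH2O = 0.4726 s.
Fraction remaining at end-expiration = e^(−Te/τ) = e^(−0.73/0.4726) = 0.2134 → 21.34%.

21.3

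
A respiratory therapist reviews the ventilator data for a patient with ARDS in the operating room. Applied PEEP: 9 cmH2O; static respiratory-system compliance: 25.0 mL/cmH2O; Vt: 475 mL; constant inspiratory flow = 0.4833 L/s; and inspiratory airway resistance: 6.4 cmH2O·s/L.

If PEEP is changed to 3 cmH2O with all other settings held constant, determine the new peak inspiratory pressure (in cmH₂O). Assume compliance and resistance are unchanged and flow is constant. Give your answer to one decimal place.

PIP = Vt/C + R·V̇ + PEEP (constant-flow equation of motion).
Only the baseline term changes: ΔPIP = ΔPEEP = 3 − 9 = -6.0 cmH2O.
Original PIP = 475/25.0 + 6.4×0.4833 + 9 = 31.093 cmH2O; new PIP = 31.093 + (-6.0) = 25.093 cmH2O.

25.1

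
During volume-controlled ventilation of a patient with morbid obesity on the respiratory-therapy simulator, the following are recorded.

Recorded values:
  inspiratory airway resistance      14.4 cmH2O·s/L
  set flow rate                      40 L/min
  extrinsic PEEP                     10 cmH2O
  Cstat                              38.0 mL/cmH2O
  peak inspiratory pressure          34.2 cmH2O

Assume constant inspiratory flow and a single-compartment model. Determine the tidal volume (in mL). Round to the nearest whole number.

Flow: 40 L/min ÷ 60 = 0.6667 L/s.
Equation of motion (constant flow): PIP = Vt/C + R·V̇ + PEEP.
Vt/C = PIP − R·V̇ − PEEP = 34.2 − 9.6 − 10 = 14.6 cmH2O.
Vt = C × 14.6 = 38.0 × 14.6 = 554.8 mL.

555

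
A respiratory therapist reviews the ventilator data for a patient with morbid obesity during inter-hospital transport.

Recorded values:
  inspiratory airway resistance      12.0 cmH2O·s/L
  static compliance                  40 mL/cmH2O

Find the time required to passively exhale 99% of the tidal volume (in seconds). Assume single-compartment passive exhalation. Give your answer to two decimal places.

τ = R × C = 12.0 × 40 mL/cmH2O = 12.0 × 0.040 L/cmH2O = 0.48 s.
Exhaled fraction f = 1 − e^(−t/τ) → t = −τ·ln(1 − f) = −0.48·ln(0.01) = 2.21 s.

2.21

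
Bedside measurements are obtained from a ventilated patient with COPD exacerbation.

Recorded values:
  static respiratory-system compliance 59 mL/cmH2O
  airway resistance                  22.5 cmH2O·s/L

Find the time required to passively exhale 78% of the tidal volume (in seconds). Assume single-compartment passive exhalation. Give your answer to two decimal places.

2.01

τ = R × C = 22.5 × 59 mL/cmH2O = 22.5 × 0.059 L/cmH2O = 1.328 s.
Exhaled fraction f = 1 − e^(−t/τ) → t = −τ·ln(1 − f) = −1.328·ln(0.22) = 2.011 s.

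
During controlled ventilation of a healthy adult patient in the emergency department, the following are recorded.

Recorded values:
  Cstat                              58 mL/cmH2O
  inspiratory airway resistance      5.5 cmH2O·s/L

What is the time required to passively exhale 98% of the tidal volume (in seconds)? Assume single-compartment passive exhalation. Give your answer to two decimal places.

τ = R × C = 5.5 × 58 mL/cmH2O = 5.5 × 0.058 L/cmH2O = 0.319 s.
Exhaled fraction f = 1 − e^(−t/τ) → t = −τ·ln(1 − f) = −0.319·ln(0.02) = 1.248 s.

1.25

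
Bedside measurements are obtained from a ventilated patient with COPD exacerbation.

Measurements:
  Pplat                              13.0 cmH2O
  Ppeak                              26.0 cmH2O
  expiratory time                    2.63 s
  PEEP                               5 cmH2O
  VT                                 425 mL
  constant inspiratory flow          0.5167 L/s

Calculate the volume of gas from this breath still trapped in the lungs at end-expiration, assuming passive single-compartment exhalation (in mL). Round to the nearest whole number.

59

R = (PIP − Pplat)/V̇ = (26.0 − 13.0) / 0.5167 = 13.0/0.5167 = 25.16 cmH2O·s/L.
C = Vt/(Pplat − PEEP) = 425.0 / (13.0 − 5) = 425.0/8.0 = 53.125 mL/cmH2O.
τ = R × C = 25.16 × 0.05313 L/cmH2O = 1.337 s.
Fraction remaining = e^(−Te/τ) = e^(−2.63/1.337) = 0.1399.
Trapped volume = 425.0 × 0.1399 = 59.458 mL.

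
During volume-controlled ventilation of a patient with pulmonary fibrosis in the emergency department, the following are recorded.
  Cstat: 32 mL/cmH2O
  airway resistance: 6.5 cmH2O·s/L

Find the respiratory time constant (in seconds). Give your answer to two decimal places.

0.21

τ = R × C = 6.5 × 32 mL/cmH2O = 6.5 × 0.032 L/cmH2O = 0.208 s.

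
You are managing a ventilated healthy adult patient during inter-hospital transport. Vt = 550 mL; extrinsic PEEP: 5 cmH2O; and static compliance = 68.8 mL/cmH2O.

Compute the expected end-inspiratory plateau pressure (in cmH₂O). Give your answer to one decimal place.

13.0

Pplat = PEEP + Vt / Cstat = 5 + 550 / 68.8 = 5 + 7.994 = 12.994 cmH2O.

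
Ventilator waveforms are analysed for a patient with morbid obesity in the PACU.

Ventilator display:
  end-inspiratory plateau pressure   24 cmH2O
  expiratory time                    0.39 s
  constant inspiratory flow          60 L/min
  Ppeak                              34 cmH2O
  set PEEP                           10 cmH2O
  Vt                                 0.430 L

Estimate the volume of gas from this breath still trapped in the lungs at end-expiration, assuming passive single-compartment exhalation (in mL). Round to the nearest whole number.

121

Flow: 60 L/min ÷ 60 = 1 L/s.
R = (PIP − Pplat)/V̇ = (34 − 24) / 1 = 10.0/1 = 10.0 cmH2O·s/L.
C = Vt/(Pplat − PEEP) = 430.0 / (24 − 10) = 430.0/14.0 = 30.714 mL/cmH2O.
τ = R × C = 10.0 × 0.03071 L/cmH2O = 0.3071 s.
Fraction remaining = e^(−Te/τ) = e^(−0.39/0.3071) = 0.2808.
Trapped volume = 430.0 × 0.2808 = 120.74 mL.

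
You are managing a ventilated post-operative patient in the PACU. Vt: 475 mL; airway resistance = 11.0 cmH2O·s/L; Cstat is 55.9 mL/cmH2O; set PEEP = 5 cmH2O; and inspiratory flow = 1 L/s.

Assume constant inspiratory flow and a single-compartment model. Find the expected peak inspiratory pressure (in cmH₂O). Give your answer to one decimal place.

24.5

Equation of motion (constant flow): PIP = Vt/C + R·V̇ + PEEP.
PIP = 475/55.9 + 11.0×1 + 5 = 8.497 + 11.0 + 5 = 24.497 cmH2O.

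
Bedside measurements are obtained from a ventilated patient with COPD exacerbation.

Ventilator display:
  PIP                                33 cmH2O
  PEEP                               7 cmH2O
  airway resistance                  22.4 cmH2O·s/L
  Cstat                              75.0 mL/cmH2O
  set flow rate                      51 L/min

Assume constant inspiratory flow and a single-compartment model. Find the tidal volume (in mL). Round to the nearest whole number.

522

Flow: 51 L/min ÷ 60 = 0.85 L/s.
Equation of motion (constant flow): PIP = Vt/C + R·V̇ + PEEP.
Vt/C = PIP − R·V̇ − PEEP = 33 − 19.04 − 7 = 6.96 cmH2O.
Vt = C × 6.96 = 75.0 × 6.96 = 522.0 mL.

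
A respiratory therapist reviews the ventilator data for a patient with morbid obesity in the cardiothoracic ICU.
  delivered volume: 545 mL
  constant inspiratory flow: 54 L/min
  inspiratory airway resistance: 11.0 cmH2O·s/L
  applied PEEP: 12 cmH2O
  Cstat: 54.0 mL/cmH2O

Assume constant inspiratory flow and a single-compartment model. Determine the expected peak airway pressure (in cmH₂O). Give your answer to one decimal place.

Flow: 54 L/min ÷ 60 = 0.9 L/s.
Equation of motion (constant flow): PIP = Vt/C + R·V̇ + PEEP.
PIP = 545/54.0 + 11.0×0.9 + 12 = 10.093 + 9.9 + 12 = 31.993 cmH2O.

32.0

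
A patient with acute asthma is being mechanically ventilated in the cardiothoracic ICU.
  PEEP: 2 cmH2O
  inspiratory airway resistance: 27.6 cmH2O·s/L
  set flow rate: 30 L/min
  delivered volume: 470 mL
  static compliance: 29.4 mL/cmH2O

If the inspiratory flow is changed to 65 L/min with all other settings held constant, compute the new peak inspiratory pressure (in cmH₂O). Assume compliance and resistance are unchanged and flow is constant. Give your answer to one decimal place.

Flow: 30 L/min ÷ 60 = 0.5 L/s.
New flow: 65 L/min ÷ 60 = 1.0833 L/s.
PIP = Vt/C + R·V̇ + PEEP (constant-flow equation of motion).
Only the resistive term changes: ΔPIP = R × ΔV̇ = 27.6 × (1.0833 − 0.5) = 27.6 × 0.5833 = 16.099 cmH2O.
Original PIP = 470/29.4 + 27.6×0.5 + 2 = 31.786 cmH2O; new PIP = 31.786 + (16.099) = 47.885 cmH2O.

47.9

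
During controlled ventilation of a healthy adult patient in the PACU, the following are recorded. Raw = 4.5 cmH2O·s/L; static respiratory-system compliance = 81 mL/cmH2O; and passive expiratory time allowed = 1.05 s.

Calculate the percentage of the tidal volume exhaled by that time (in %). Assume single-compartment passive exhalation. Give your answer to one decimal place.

94.4

τ = R × C = 4.5 × 81 mL/cmH2O = 4.5 × 0.081 L/cmH2O = 0.3645 s.
Passive exhalation: V(t)/V₀ = e^(−t/τ) = e^(−1.05/0.3645) = 0.0561.
Fraction exhaled = 1 − 0.0561 = 0.9439 → 94.39%.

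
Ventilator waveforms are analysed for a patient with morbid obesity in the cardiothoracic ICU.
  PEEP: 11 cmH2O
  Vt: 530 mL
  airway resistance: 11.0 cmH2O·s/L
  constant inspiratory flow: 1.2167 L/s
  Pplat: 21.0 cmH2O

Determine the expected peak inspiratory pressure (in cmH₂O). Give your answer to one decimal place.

34.4

PIP = Pplat + Raw × flow = 21.0 + 11.0 × 1.2167 = 21.0 + 13.384 = 34.384 cmH2O.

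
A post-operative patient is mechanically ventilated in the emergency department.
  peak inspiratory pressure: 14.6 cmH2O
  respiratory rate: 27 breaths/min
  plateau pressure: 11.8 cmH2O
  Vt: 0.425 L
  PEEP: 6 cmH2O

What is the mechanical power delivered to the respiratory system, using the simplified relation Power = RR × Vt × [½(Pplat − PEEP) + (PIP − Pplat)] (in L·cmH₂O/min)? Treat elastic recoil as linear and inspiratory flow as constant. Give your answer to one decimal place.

65.4

Per-breath work = Vt × [½(Pplat−PEEP) + (PIP−Pplat)] = 0.425 × [0.5×5.8 + 2.8] = 0.425 × 5.7 = 2.423 L·cmH2O.
Power = 27 × 2.423 = 65.421 L·cmH2O/min.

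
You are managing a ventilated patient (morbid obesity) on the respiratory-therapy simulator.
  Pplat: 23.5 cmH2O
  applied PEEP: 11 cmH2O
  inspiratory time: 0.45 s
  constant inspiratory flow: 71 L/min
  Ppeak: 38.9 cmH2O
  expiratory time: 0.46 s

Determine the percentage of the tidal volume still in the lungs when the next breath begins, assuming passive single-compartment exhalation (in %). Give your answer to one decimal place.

Flow: 71 L/min ÷ 60 = 1.1833 L/s.
Vt = flow × Ti = 1.1833 L/s × 0.45 s × 1000 mL/L = 532.49 mL.
R = (PIP − Pplat)/V̇ = (38.9 − 23.5) / 1.1833 = 15.4/1.1833 = 13.014 cmH2O·s/L.
C = Vt/(Pplat − PEEP) = 532.49 / (23.5 − 11) = 532.49/12.5 = 42.599 mL/cmH2O.
τ = R × C = 13.014 × 0.0426 L/cmH2O = 0.5544 s.
Fraction remaining at end-expiration = e^(−Te/τ) = e^(−0.46/0.5544) = 0.4362 → 43.62%.

43.6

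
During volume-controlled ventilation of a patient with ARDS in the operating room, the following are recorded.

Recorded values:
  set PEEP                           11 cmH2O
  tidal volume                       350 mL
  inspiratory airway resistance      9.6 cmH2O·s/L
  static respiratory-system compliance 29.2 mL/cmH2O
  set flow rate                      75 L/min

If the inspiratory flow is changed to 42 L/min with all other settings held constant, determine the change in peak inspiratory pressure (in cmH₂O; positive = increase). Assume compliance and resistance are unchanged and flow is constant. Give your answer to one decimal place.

Flow: 75 L/min ÷ 60 = 1.25 L/s.
New flow: 42 L/min ÷ 60 = 0.7 L/s.
PIP = Vt/C + R·V̇ + PEEP (constant-flow equation of motion).
Only the resistive term changes: ΔPIP = R × ΔV̇ = 9.6 × (0.7 − 1.25) = 9.6 × -0.55 = -5.28 cmH2O.

-5.3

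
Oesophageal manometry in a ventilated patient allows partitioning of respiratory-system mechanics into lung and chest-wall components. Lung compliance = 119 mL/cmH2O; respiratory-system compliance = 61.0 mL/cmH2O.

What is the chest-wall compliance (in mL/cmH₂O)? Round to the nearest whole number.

125

1/Ccw = 1/Crs − 1/CL.
1/Ccw = 1/61.0 − 1/119 = 0.00799.
Ccw = 125.16 mL/cmH2O.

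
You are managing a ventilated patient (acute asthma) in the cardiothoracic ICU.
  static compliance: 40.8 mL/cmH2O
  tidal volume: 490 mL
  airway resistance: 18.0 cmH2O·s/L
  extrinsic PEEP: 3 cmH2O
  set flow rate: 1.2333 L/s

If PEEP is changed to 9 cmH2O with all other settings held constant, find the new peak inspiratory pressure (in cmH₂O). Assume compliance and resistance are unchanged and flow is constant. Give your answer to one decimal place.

43.2

PIP = Vt/C + R·V̇ + PEEP (constant-flow equation of motion).
Only the baseline term changes: ΔPIP = ΔPEEP = 9 − 3 = 6.0 cmH2O.
Original PIP = 490/40.8 + 18.0×1.2333 + 3 = 37.209 cmH2O; new PIP = 37.209 + (6.0) = 43.209 cmH2O.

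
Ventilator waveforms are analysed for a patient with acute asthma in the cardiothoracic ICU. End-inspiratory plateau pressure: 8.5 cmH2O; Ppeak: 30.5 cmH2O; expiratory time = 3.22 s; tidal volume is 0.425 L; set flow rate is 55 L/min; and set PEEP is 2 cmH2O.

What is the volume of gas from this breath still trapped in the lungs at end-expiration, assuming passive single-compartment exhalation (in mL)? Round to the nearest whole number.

55

Flow: 55 L/min ÷ 60 = 0.9167 L/s.
R = (PIP − Pplat)/V̇ = (30.5 − 8.5) / 0.9167 = 22.0/0.9167 = 23.999 cmH2O·s/L.
C = Vt/(Pplat − PEEP) = 425.0 / (8.5 − 2) = 425.0/6.5 = 65.385 mL/cmH2O.
τ = R × C = 23.999 × 0.06539 L/cmH2O = 1.569 s.
Fraction remaining = e^(−Te/τ) = e^(−3.22/1.569) = 0.1284.
Trapped volume = 425.0 × 0.1284 = 54.57 mL.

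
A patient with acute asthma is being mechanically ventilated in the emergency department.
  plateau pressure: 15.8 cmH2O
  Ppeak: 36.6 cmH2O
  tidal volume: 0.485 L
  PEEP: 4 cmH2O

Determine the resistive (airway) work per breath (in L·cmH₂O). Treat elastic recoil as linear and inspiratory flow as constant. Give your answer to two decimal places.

10.09

With constant inspiratory flow the resistive pressure is constant at PIP − Pplat = 36.6 − 15.8 = 20.8 cmH2O, so resistive work = 20.8 × 0.485 = 10.088 L·cmH2O.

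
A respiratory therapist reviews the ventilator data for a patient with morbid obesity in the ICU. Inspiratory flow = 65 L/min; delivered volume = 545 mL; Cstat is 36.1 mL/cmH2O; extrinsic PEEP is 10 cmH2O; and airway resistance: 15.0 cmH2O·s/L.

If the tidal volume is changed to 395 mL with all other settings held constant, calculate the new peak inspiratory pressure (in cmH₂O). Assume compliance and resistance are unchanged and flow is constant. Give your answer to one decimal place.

37.2

Flow: 65 L/min ÷ 60 = 1.0833 L/s.
PIP = Vt/C + R·V̇ + PEEP (constant-flow equation of motion).
Only the elastic term changes: ΔPIP = ΔVt / C = (395 − 545) / 36.1 = -4.155 cmH2O.
Original PIP = 545/36.1 + 15.0×1.0833 + 10 = 41.346 cmH2O; new PIP = 41.346 + (-4.155) = 37.191 cmH2O.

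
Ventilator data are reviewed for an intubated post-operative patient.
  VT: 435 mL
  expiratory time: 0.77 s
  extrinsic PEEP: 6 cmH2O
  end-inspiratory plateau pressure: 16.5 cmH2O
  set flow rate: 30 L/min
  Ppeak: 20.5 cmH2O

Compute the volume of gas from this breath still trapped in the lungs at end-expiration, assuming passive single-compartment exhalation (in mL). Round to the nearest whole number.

Flow: 30 L/min ÷ 60 = 0.5 L/s.
R = (PIP − Pplat)/V̇ = (20.5 − 16.5) / 0.5 = 4.0/0.5 = 8.0 cmH2O·s/L.
C = Vt/(Pplat − PEEP) = 435.0 / (16.5 − 6) = 435.0/10.5 = 41.429 mL/cmH2O.
τ = R × C = 8.0 × 0.04143 L/cmH2O = 0.3314 s.
Fraction remaining = e^(−Te/τ) = e^(−0.77/0.3314) = 0.09793.
Trapped volume = 435.0 × 0.09793 = 42.6 mL.

43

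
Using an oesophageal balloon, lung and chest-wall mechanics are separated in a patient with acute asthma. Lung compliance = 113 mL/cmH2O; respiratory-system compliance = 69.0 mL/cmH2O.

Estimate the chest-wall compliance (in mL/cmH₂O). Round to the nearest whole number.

1/Ccw = 1/Crs − 1/CL.
1/Ccw = 1/69.0 − 1/113 = 0.005643.
Ccw = 177.21 mL/cmH2O.

177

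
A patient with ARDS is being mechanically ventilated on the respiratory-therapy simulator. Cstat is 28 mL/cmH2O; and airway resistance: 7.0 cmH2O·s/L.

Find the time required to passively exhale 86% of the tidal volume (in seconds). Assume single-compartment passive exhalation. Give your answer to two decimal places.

τ = R × C = 7.0 × 28 mL/cmH2O = 7.0 × 0.028 L/cmH2O = 0.196 s.
Exhaled fraction f = 1 − e^(−t/τ) → t = −τ·ln(1 − f) = −0.196·ln(0.14) = 0.3854 s.

0.39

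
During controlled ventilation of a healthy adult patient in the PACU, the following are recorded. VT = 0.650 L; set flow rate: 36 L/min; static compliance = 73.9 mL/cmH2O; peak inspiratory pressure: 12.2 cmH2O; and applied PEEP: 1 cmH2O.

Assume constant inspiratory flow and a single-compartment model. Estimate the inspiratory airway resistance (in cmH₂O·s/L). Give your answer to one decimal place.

Flow: 36 L/min ÷ 60 = 0.6 L/s.
Equation of motion (constant flow): PIP = Vt/C + R·V̇ + PEEP.
R·V̇ = PIP − Vt/C − PEEP = 12.2 − 650/73.9 − 1 = 12.2 − 8.796 − 1 = 2.404 cmH2O.
R = 2.404 / 0.6 = 4.007 cmH2O·s/L.

4.0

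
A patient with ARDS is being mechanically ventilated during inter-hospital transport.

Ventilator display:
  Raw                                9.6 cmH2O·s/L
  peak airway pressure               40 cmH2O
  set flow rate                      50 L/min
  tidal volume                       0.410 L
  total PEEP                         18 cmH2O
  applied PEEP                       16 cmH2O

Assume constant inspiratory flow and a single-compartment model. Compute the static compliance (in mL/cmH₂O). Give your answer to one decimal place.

29.3

Flow: 50 L/min ÷ 60 = 0.8333 L/s.
Total PEEP = 18 cmH2O (set 16 + intrinsic 2); this is the baseline alveolar pressure.
Equation of motion (constant flow): PIP = Vt/C + R·V̇ + PEEP.
Vt/C = PIP − R·V̇ − PEEP = 40 − 9.6×0.8333 − 18 = 40 − 8.0 − 18 = 14.0 cmH2O.
C = Vt / 14.0 = 410 / 14.0 = 29.286 mL/cmH2O.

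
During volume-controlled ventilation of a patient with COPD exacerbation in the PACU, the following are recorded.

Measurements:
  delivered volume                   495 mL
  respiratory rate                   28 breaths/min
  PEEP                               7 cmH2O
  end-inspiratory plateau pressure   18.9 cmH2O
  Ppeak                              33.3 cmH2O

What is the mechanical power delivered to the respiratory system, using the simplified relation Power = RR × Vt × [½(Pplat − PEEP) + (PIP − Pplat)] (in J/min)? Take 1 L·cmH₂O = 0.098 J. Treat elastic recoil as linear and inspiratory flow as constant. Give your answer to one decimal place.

Per-breath work = Vt × [½(Pplat−PEEP) + (PIP−Pplat)] = 0.495 × [0.5×11.9 + 14.4] = 0.495 × 20.35 = 10.073 L·cmH2O.
Power = 28 × 10.073 = 282.04 L·cmH2O/min.
× 0.098 J/(L·cmH2O) → 27.64 J/min.

27.6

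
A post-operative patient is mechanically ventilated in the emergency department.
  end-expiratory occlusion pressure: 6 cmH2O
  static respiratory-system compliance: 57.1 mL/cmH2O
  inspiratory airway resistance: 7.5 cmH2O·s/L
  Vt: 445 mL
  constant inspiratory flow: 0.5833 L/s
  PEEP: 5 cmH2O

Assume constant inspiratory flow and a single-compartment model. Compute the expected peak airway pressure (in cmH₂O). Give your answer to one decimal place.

18.2

Total PEEP = 6 cmH2O (set 5 + intrinsic 1); this is the baseline alveolar pressure.
Equation of motion (constant flow): PIP = Vt/C + R·V̇ + PEEP.
PIP = 445/57.1 + 7.5×0.5833 + 6 = 7.793 + 4.375 + 6 = 18.168 cmH2O.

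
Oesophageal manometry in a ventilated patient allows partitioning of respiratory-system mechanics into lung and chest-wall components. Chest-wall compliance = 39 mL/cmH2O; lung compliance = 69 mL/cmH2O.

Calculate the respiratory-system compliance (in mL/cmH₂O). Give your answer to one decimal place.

24.9

Lung and chest wall are elastances in series: 1/Crs = 1/CL + 1/Ccw.
1/Crs = 1/69 + 1/39 = 0.04013.
Crs = 24.919 mL/cmH2O.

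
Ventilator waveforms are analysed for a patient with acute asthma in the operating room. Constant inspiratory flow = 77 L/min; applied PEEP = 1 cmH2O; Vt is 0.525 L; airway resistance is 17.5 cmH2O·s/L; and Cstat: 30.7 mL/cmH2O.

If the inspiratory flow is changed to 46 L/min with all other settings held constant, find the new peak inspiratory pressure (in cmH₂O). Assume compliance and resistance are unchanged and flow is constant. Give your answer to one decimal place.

Flow: 77 L/min ÷ 60 = 1.2833 L/s.
New flow: 46 L/min ÷ 60 = 0.7667 L/s.
PIP = Vt/C + R·V̇ + PEEP (constant-flow equation of motion).
Only the resistive term changes: ΔPIP = R × ΔV̇ = 17.5 × (0.7667 − 1.2833) = 17.5 × -0.5166 = -9.041 cmH2O.
Original PIP = 525/30.7 + 17.5×1.2833 + 1 = 40.559 cmH2O; new PIP = 40.559 + (-9.041) = 31.518 cmH2O.

31.5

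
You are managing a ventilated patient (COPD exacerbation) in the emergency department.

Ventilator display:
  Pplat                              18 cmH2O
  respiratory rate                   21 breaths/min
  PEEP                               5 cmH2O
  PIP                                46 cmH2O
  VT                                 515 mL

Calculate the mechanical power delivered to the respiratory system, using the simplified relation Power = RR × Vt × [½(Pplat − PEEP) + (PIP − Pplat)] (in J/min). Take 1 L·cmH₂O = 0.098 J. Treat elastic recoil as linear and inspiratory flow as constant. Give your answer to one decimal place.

36.6

Per-breath work = Vt × [½(Pplat−PEEP) + (PIP−Pplat)] = 0.515 × [0.5×13.0 + 28.0] = 0.515 × 34.5 = 17.768 L·cmH2O.
Power = 21 × 17.768 = 373.13 L·cmH2O/min.
× 0.098 J/(L·cmH2O) → 36.567 J/min.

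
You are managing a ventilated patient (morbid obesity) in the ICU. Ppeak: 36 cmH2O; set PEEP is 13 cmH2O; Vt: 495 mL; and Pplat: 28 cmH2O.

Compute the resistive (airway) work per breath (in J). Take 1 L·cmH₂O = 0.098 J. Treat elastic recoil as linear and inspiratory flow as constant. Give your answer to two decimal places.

With constant inspiratory flow the resistive pressure is constant at PIP − Pplat = 36 − 28 = 8.0 cmH2O, so resistive work = 8.0 × 0.495 = 3.96 L·cmH2O.
× 0.098 J/(L·cmH2O) → 0.3881 J.

0.39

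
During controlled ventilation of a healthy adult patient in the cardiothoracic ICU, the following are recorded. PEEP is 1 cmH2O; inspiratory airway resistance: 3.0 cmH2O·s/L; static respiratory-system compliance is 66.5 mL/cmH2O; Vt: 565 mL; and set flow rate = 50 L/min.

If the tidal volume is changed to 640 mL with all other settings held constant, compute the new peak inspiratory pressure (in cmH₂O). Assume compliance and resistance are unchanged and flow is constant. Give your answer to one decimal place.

Flow: 50 L/min ÷ 60 = 0.8333 L/s.
PIP = Vt/C + R·V̇ + PEEP (constant-flow equation of motion).
Only the elastic term changes: ΔPIP = ΔVt / C = (640 − 565) / 66.5 = 1.128 cmH2O.
Original PIP = 565/66.5 + 3.0×0.8333 + 1 = 11.996 cmH2O; new PIP = 11.996 + (1.128) = 13.124 cmH2O.

13.1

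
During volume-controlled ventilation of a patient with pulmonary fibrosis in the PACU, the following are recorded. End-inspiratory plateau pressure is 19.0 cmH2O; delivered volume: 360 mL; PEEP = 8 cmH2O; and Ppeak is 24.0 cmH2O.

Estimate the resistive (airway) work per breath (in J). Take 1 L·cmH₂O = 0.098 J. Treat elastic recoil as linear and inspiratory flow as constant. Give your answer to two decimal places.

0.18

With constant inspiratory flow the resistive pressure is constant at PIP − Pplat = 24.0 − 19.0 = 5.0 cmH2O, so resistive work = 5.0 × 0.360 = 1.8 L·cmH2O.
× 0.098 J/(L·cmH2O) → 0.1764 J.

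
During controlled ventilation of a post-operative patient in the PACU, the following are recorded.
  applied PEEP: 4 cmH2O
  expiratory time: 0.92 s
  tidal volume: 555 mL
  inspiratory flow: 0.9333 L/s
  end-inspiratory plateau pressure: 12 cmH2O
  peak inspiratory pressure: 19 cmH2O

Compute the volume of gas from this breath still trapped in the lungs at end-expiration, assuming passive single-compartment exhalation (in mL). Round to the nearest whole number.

R = (PIP − Pplat)/V̇ = (19 − 12) / 0.9333 = 7.0/0.9333 = 7.5 cmH2O·s/L.
C = Vt/(Pplat − PEEP) = 555.0 / (12 − 4) = 555.0/8.0 = 69.375 mL/cmH2O.
τ = R × C = 7.5 × 0.06938 L/cmH2O = 0.5204 s.
Fraction remaining = e^(−Te/τ) = e^(−0.92/0.5204) = 0.1707.
Trapped volume = 555.0 × 0.1707 = 94.739 mL.

95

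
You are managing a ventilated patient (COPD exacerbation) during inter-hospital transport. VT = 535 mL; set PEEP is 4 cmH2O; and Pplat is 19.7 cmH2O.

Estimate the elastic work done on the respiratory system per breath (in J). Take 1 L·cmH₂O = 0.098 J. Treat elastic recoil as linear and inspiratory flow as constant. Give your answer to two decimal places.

Elastic work ≈ ½ × (Pplat − PEEP) × Vt = 0.5 × (19.7 − 4) × 0.535 L = 0.5 × 15.7 × 0.535 = 4.2 L·cmH2O.
× 0.098 J/(L·cmH2O) → 0.4116 J.

0.41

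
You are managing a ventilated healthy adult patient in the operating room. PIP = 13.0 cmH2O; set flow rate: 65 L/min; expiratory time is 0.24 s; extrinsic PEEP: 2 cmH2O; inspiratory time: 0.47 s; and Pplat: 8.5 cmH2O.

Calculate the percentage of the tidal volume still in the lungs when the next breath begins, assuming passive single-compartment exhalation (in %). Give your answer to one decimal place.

Flow: 65 L/min ÷ 60 = 1.0833 L/s.
Vt = flow × Ti = 1.0833 L/s × 0.47 s × 1000 mL/L = 509.15 mL.
R = (PIP − Pplat)/V̇ = (13.0 − 8.5) / 1.0833 = 4.5/1.0833 = 4.154 cmH2O·s/L.
C = Vt/(Pplat − PEEP) = 509.15 / (8.5 − 2) = 509.15/6.5 = 78.331 mL/cmH2O.
τ = R × C = 4.154 × 0.07833 L/cmH2O = 0.3254 s.
Fraction remaining at end-expiration = e^(−Te/τ) = e^(−0.24/0.3254) = 0.4783 → 47.83%.

47.8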